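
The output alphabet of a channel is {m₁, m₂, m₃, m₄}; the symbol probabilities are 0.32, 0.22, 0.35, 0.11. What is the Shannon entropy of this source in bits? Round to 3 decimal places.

H = −Σ pᵢ log₂ pᵢ.
−0.32·log₂(0.32) = 0.5260
−0.22·log₂(0.22) = 0.4806
−0.35·log₂(0.35) = 0.5301
−0.11·log₂(0.11) = 0.3503
Sum ≈ 1.8870 → 1.887 bits.

1.887 bits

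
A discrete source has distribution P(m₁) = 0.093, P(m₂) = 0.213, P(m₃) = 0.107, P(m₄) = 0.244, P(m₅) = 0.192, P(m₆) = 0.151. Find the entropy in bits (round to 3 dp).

H = −Σ pᵢ log₂ pᵢ.
−0.093·log₂(0.093) = 0.3187
−0.213·log₂(0.213) = 0.4752
−0.107·log₂(0.107) = 0.3450
−0.244·log₂(0.244) = 0.4966
−0.192·log₂(0.192) = 0.4571
−0.151·log₂(0.151) = 0.4118
Sum ≈ 2.5044 → 2.504 bits.

2.504 bits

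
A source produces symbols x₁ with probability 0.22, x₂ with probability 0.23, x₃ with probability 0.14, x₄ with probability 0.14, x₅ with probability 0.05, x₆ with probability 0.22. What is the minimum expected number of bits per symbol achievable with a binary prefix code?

2.52 bits/symbol

Repeatedly combine the two least-probable nodes; the expected code length is the sum of the merged weights.
merge 1/20 + 7/50 → 19/100
merge 7/50 + 19/100 → 33/100
merge 11/50 + 11/50 → 11/25
merge 23/100 + 33/100 → 14/25
merge 11/25 + 14/25 → 1
L = 19/100 + 33/100 + 11/25 + 14/25 + 1 = 63/25 = 2.52 bits/symbol.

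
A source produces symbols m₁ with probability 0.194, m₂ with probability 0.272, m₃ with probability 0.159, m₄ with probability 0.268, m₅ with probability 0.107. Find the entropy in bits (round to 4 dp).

2.2458 bits

H = −Σ pᵢ log₂ pᵢ.
−0.194·log₂(0.194) = 0.4590
−0.272·log₂(0.272) = 0.5109
−0.159·log₂(0.159) = 0.4218
−0.268·log₂(0.268) = 0.5091
−0.107·log₂(0.107) = 0.3450
Sum ≈ 2.2458 → 2.2458 bits.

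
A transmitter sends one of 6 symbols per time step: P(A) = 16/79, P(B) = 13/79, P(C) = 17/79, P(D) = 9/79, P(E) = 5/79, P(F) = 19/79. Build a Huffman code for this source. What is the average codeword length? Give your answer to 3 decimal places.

2.519 bits/symbol

Repeatedly combine the two least-probable nodes; the expected code length is the sum of the merged weights.
merge 5/79 + 9/79 → 14/79
merge 13/79 + 14/79 → 27/79
merge 16/79 + 17/79 → 33/79
merge 19/79 + 27/79 → 46/79
merge 33/79 + 46/79 → 1
L = 14/79 + 27/79 + 33/79 + 46/79 + 1 = 199/79 ≈ 2.519 bits/symbol.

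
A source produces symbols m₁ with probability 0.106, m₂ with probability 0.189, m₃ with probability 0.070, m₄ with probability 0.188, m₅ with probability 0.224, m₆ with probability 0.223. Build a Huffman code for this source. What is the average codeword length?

Repeatedly combine the two least-probable nodes; the expected code length is the sum of the merged weights.
merge 7/100 + 53/500 → 22/125
merge 22/125 + 47/250 → 91/250
merge 189/1000 + 223/1000 → 103/250
merge 28/125 + 91/250 → 147/250
merge 103/250 + 147/250 → 1
L = 22/125 + 91/250 + 103/250 + 147/250 + 1 = 127/50 = 2.54 bits/symbol.

2.54 bits/symbol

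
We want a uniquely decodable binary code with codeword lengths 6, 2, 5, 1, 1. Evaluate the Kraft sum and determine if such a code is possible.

1.296875; no

With common denominator 2^6 = 64: Σ 2^(−ℓᵢ) = 1/64 + 16/64 + 2/64 + 32/64 + 32/64 = 83/64 = 1.296875.
Kraft's inequality requires Σ ≤ 1; here Σ = 1.296875 > 1, so no such prefix code exists.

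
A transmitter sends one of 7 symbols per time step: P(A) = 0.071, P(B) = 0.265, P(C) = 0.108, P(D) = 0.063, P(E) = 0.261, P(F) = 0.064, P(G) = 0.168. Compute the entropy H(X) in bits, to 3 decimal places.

H = −Σ pᵢ log₂ pᵢ.
−0.071·log₂(0.071) = 0.2709
−0.265·log₂(0.265) = 0.5077
−0.108·log₂(0.108) = 0.3468
−0.063·log₂(0.063) = 0.2513
−0.261·log₂(0.261) = 0.5058
−0.064·log₂(0.064) = 0.2538
−0.168·log₂(0.168) = 0.4323
Sum ≈ 2.5687 → 2.569 bits.

2.569 bits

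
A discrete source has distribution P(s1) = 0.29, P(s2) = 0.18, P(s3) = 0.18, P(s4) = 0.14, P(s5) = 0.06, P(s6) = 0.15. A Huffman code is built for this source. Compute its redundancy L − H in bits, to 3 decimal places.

Entropy H = −Σ p log₂ p ≈ 2.4597 bits.
Huffman merges: 3/50+7/50→1/5; 3/20+9/50→33/100; 9/50+1/5→19/50; 29/100+33/100→31/50; 19/50+31/50→1. L = 253/100 ≈ 2.5300.
L − H = 2.5300 − 2.4597 = 0.070 bits.

0.070 bits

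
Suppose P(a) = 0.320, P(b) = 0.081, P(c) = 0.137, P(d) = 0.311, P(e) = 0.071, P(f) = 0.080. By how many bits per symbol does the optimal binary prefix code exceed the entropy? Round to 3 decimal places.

0.070 bits

Entropy H = −Σ p log₂ p ≈ 2.2991 bits.
Huffman merges: 71/1000+2/25→151/1000; 81/1000+137/1000→109/500; 151/1000+109/500→369/1000; 311/1000+8/25→631/1000; 369/1000+631/1000→1. L = 2369/1000 ≈ 2.3690.
L − H = 2.3690 − 2.2991 = 0.070 bits.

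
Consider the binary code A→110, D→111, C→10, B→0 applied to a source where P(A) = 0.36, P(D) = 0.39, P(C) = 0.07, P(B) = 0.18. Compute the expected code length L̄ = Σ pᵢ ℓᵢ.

L̄ = Σ pᵢ·ℓᵢ = 0.36·3 + 0.39·3 + 0.07·2 + 0.18·1 = 2.57 bits/symbol.

2.57 bits/symbol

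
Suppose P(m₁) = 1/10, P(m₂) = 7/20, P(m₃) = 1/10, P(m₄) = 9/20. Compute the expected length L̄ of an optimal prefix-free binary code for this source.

1.75 bits/symbol

Repeatedly combine the two least-probable nodes; the expected code length is the sum of the merged weights.
merge 1/10 + 1/10 → 1/5
merge 1/5 + 7/20 → 11/20
merge 9/20 + 11/20 → 1
L = 1/5 + 11/20 + 1 = 7/4 = 1.75 bits/symbol.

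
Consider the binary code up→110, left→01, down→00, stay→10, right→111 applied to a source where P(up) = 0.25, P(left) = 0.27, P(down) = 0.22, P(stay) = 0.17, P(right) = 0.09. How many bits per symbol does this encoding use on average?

2.34 bits/symbol

L̄ = Σ pᵢ·ℓᵢ = 0.25·3 + 0.27·2 + 0.22·2 + 0.17·2 + 0.09·3 = 2.34 bits/symbol.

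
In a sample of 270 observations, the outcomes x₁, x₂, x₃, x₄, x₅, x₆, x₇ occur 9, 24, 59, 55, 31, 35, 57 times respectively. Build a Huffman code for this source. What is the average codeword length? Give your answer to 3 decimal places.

Probabilities are the counts divided by 270.
Repeatedly combine the two least-probable nodes; the expected code length is the sum of the merged weights.
merge 1/30 + 4/45 → 11/90
merge 31/270 + 11/90 → 32/135
merge 7/54 + 11/54 → 1/3
merge 19/90 + 59/270 → 58/135
merge 32/135 + 1/3 → 77/135
merge 58/135 + 77/135 → 1
L = 11/90 + 32/135 + 1/3 + 58/135 + 77/135 + 1 = 727/270 ≈ 2.693 bits/symbol.

2.693 bits/symbol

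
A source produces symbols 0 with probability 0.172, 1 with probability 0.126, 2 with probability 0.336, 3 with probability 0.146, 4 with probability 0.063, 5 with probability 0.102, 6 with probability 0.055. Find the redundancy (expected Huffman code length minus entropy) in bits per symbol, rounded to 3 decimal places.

Entropy H = −Σ p log₂ p ≈ 2.5647 bits.
Huffman merges: 11/200+63/1000→59/500; 51/500+59/500→11/50; 63/500+73/500→34/125; 43/250+11/50→49/125; 34/125+42/125→76/125; 49/125+76/125→1. L = 261/100 ≈ 2.6100.
L − H = 2.6100 − 2.5647 = 0.045 bits.

0.045 bits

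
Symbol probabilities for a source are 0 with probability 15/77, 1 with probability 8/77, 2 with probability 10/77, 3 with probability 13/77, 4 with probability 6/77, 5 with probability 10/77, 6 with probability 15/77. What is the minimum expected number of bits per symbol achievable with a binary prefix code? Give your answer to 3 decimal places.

Repeatedly combine the two least-probable nodes; the expected code length is the sum of the merged weights.
merge 6/77 + 8/77 → 2/11
merge 10/77 + 10/77 → 20/77
merge 13/77 + 2/11 → 27/77
merge 15/77 + 15/77 → 30/77
merge 20/77 + 27/77 → 47/77
merge 30/77 + 47/77 → 1
L = 2/11 + 20/77 + 27/77 + 30/77 + 47/77 + 1 = 215/77 ≈ 2.792 bits/symbol.

2.792 bits/symbol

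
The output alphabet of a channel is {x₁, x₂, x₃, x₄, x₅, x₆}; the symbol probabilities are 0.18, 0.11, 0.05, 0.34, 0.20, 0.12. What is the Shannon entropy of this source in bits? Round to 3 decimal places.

2.372 bits

H = −Σ pᵢ log₂ pᵢ.
−0.18·log₂(0.18) = 0.4453
−0.11·log₂(0.11) = 0.3503
−0.05·log₂(0.05) = 0.2161
−0.34·log₂(0.34) = 0.5292
−0.20·log₂(0.20) = 0.4644
−0.12·log₂(0.12) = 0.3671
Sum ≈ 2.3723 → 2.372 bits.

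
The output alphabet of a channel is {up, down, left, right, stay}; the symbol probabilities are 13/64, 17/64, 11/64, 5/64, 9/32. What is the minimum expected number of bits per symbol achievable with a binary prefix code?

2.25 bits/symbol

Repeatedly combine the two least-probable nodes; the expected code length is the sum of the merged weights.
merge 5/64 + 11/64 → 1/4
merge 13/64 + 1/4 → 29/64
merge 17/64 + 9/32 → 35/64
merge 29/64 + 35/64 → 1
L = 1/4 + 29/64 + 35/64 + 1 = 9/4 = 2.25 bits/symbol.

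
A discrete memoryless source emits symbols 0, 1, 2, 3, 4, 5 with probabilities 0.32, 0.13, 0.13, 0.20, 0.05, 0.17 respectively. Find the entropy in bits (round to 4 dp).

2.4064 bits

H = −Σ pᵢ log₂ pᵢ.
−0.32·log₂(0.32) = 0.5260
−0.13·log₂(0.13) = 0.3826
−0.13·log₂(0.13) = 0.3826
−0.20·log₂(0.20) = 0.4644
−0.05·log₂(0.05) = 0.2161
−0.17·log₂(0.17) = 0.4346
Sum ≈ 2.4064 → 2.4064 bits.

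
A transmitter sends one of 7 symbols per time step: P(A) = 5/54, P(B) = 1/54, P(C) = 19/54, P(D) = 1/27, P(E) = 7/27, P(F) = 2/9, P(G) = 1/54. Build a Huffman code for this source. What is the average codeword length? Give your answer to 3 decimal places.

2.278 bits/symbol

Repeatedly combine the two least-probable nodes; the expected code length is the sum of the merged weights.
merge 1/54 + 1/54 → 1/27
merge 1/27 + 1/27 → 2/27
merge 2/27 + 5/54 → 1/6
merge 1/6 + 2/9 → 7/18
merge 7/27 + 19/54 → 11/18
merge 7/18 + 11/18 → 1
L = 1/27 + 2/27 + 1/6 + 7/18 + 11/18 + 1 = 41/18 ≈ 2.278 bits/symbol.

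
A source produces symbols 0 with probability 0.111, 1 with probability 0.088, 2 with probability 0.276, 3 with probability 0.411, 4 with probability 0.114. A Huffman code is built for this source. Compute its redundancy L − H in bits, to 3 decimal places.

0.043 bits

Entropy H = −Σ p log₂ p ≈ 2.0576 bits.
Huffman merges: 11/125+111/1000→199/1000; 57/500+199/1000→313/1000; 69/250+313/1000→589/1000; 411/1000+589/1000→1. L = 2101/1000 ≈ 2.1010.
L − H = 2.1010 − 2.0576 = 0.043 bits.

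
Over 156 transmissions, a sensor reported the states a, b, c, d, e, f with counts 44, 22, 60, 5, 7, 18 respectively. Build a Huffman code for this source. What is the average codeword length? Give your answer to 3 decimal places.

Probabilities are the counts divided by 156.
Repeatedly combine the two least-probable nodes; the expected code length is the sum of the merged weights.
merge 5/156 + 7/156 → 1/13
merge 1/13 + 3/26 → 5/26
merge 11/78 + 5/26 → 1/3
merge 11/39 + 1/3 → 8/13
merge 5/13 + 8/13 → 1
L = 1/13 + 5/26 + 1/3 + 8/13 + 1 = 173/78 ≈ 2.218 bits/symbol.

2.218 bits/symbol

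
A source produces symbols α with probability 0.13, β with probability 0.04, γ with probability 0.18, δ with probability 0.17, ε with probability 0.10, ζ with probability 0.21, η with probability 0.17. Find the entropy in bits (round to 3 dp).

H = −Σ pᵢ log₂ pᵢ.
−0.13·log₂(0.13) = 0.3826
−0.04·log₂(0.04) = 0.1858
−0.18·log₂(0.18) = 0.4453
−0.17·log₂(0.17) = 0.4346
−0.10·log₂(0.10) = 0.3322
−0.21·log₂(0.21) = 0.4728
−0.17·log₂(0.17) = 0.4346
Sum ≈ 2.6879 → 2.688 bits.

2.688 bits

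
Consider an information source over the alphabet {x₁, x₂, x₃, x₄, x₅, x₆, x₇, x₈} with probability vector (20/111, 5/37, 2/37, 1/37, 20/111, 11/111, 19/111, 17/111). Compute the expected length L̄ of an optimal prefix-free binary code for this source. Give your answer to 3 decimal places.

2.901 bits/symbol

Repeatedly combine the two least-probable nodes; the expected code length is the sum of the merged weights.
merge 1/37 + 2/37 → 3/37
merge 3/37 + 11/111 → 20/111
merge 5/37 + 17/111 → 32/111
merge 19/111 + 20/111 → 13/37
merge 20/111 + 20/111 → 40/111
merge 32/111 + 13/37 → 71/111
merge 40/111 + 71/111 → 1
L = 3/37 + 20/111 + 32/111 + 13/37 + 40/111 + 71/111 + 1 = 322/111 ≈ 2.901 bits/symbol.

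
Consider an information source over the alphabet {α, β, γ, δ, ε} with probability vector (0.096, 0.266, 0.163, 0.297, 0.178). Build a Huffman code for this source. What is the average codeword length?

Repeatedly combine the two least-probable nodes; the expected code length is the sum of the merged weights.
merge 12/125 + 163/1000 → 259/1000
merge 89/500 + 259/1000 → 437/1000
merge 133/500 + 297/1000 → 563/1000
merge 437/1000 + 563/1000 → 1
L = 259/1000 + 437/1000 + 563/1000 + 1 = 2259/1000 = 2.259 bits/symbol.

2.259 bits/symbol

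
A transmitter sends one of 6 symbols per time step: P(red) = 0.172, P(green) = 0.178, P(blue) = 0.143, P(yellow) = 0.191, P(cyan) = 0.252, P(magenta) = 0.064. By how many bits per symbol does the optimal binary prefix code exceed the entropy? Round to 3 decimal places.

0.065 bits

Entropy H = −Σ p log₂ p ≈ 2.4924 bits.
Huffman merges: 8/125+143/1000→207/1000; 43/250+89/500→7/20; 191/1000+207/1000→199/500; 63/250+7/20→301/500; 199/500+301/500→1. L = 2557/1000 ≈ 2.5570.
L − H = 2.5570 − 2.4924 = 0.065 bits.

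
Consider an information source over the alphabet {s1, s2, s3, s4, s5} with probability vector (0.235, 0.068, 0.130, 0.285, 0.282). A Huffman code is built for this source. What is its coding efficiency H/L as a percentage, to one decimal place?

Entropy H = −Σ p log₂ p ≈ 2.1685 bits.
Huffman merges: 17/250+13/100→99/500; 99/500+47/200→433/1000; 141/500+57/200→567/1000; 433/1000+567/1000→1. L = 1099/500 ≈ 2.1980.
Efficiency = H/L = 2.1685/2.1980 = 98.7%.

98.7%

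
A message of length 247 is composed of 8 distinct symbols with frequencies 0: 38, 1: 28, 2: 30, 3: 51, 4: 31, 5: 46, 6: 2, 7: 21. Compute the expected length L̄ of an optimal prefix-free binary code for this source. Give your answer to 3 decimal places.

Probabilities are the counts divided by 247.
Repeatedly combine the two least-probable nodes; the expected code length is the sum of the merged weights.
merge 2/247 + 21/247 → 23/247
merge 23/247 + 28/247 → 51/247
merge 30/247 + 31/247 → 61/247
merge 2/13 + 46/247 → 84/247
merge 51/247 + 51/247 → 102/247
merge 61/247 + 84/247 → 145/247
merge 102/247 + 145/247 → 1
L = 23/247 + 51/247 + 61/247 + 84/247 + 102/247 + 145/247 + 1 = 713/247 ≈ 2.887 bits/symbol.

2.887 bits/symbol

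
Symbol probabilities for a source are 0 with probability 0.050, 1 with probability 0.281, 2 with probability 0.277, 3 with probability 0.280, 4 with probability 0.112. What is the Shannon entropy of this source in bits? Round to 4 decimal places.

2.1117 bits

H = −Σ pᵢ log₂ pᵢ.
−0.050·log₂(0.050) = 0.2161
−0.281·log₂(0.281) = 0.5146
−0.277·log₂(0.277) = 0.5130
−0.280·log₂(0.280) = 0.5142
−0.112·log₂(0.112) = 0.3537
Sum ≈ 2.1117 → 2.1117 bits.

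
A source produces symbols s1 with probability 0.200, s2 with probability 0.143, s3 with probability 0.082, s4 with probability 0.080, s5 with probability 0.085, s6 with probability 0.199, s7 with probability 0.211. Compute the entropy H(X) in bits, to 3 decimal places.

H = −Σ pᵢ log₂ pᵢ.
−0.200·log₂(0.200) = 0.4644
−0.143·log₂(0.143) = 0.4012
−0.082·log₂(0.082) = 0.2959
−0.080·log₂(0.080) = 0.2915
−0.085·log₂(0.085) = 0.3023
−0.199·log₂(0.199) = 0.4635
−0.211·log₂(0.211) = 0.4736
Sum ≈ 2.6924 → 2.692 bits.

2.692 bits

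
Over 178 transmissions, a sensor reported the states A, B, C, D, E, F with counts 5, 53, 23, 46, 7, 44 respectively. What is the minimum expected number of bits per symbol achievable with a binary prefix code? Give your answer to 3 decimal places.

2.264 bits/symbol

Probabilities are the counts divided by 178.
Repeatedly combine the two least-probable nodes; the expected code length is the sum of the merged weights.
merge 5/178 + 7/178 → 6/89
merge 6/89 + 23/178 → 35/178
merge 35/178 + 22/89 → 79/178
merge 23/89 + 53/178 → 99/178
merge 79/178 + 99/178 → 1
L = 6/89 + 35/178 + 79/178 + 99/178 + 1 = 403/178 ≈ 2.264 bits/symbol.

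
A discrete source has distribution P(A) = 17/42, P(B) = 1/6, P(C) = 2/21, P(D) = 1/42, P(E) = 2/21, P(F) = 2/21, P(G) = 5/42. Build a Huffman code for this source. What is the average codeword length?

Repeatedly combine the two least-probable nodes; the expected code length is the sum of the merged weights.
merge 1/42 + 2/21 → 5/42
merge 2/21 + 2/21 → 4/21
merge 5/42 + 5/42 → 5/21
merge 1/6 + 4/21 → 5/14
merge 5/21 + 5/14 → 25/42
merge 17/42 + 25/42 → 1
L = 5/42 + 4/21 + 5/21 + 5/14 + 25/42 + 1 = 5/2 = 2.5 bits/symbol.

2.5 bits/symbol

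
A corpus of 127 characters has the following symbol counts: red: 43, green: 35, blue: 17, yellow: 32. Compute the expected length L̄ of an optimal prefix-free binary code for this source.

Probabilities are the counts divided by 127.
Repeatedly combine the two least-probable nodes; the expected code length is the sum of the merged weights.
merge 17/127 + 32/127 → 49/127
merge 35/127 + 43/127 → 78/127
merge 49/127 + 78/127 → 1
L = 49/127 + 78/127 + 1 = 2 bits/symbol.

2 bits/symbol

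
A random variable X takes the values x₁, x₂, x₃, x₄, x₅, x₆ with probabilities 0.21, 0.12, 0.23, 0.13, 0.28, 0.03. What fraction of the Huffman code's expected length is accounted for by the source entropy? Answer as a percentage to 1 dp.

Entropy H = −Σ p log₂ p ≈ 2.3762 bits.
Huffman merges: 3/100+3/25→3/20; 13/100+3/20→7/25; 21/100+23/100→11/25; 7/25+7/25→14/25; 11/25+14/25→1. L = 243/100 ≈ 2.4300.
Efficiency = H/L = 2.3762/2.4300 = 97.8%.

97.8%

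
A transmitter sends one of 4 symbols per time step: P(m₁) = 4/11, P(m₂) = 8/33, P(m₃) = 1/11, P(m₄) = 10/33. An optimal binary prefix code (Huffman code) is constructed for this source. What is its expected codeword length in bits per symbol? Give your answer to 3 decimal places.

Repeatedly combine the two least-probable nodes; the expected code length is the sum of the merged weights.
merge 1/11 + 8/33 → 1/3
merge 10/33 + 1/3 → 7/11
merge 4/11 + 7/11 → 1
L = 1/3 + 7/11 + 1 = 65/33 ≈ 1.970 bits/symbol.

1.970 bits/symbol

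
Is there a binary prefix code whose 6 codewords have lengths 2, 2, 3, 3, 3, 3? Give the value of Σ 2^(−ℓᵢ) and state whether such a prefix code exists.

With common denominator 2^3 = 8: Σ 2^(−ℓᵢ) = 2/8 + 2/8 + 1/8 + 1/8 + 1/8 + 1/8 = 8/8 = 1.
Kraft's inequality requires Σ ≤ 1; here Σ = 1 ≤ 1, so such a prefix code exists.

1; yes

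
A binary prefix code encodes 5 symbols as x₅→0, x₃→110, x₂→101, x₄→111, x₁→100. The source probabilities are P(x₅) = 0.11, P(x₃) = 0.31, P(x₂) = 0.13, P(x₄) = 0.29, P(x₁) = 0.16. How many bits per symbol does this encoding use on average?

L̄ = Σ pᵢ·ℓᵢ = 0.11·1 + 0.31·3 + 0.13·3 + 0.29·3 + 0.16·3 = 2.78 bits/symbol.

2.78 bits/symbol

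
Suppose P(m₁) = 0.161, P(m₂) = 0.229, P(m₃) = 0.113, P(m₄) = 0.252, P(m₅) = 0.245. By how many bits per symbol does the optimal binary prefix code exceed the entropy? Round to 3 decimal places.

0.009 bits

Entropy H = −Σ p log₂ p ≈ 2.2649 bits.
Huffman merges: 113/1000+161/1000→137/500; 229/1000+49/200→237/500; 63/250+137/500→263/500; 237/500+263/500→1. L = 1137/500 ≈ 2.2740.
L − H = 2.2740 − 2.2649 = 0.009 bits.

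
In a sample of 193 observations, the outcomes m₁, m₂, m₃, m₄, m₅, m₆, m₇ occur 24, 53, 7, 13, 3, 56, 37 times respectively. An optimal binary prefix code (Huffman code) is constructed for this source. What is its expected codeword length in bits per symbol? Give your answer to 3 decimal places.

2.415 bits/symbol

Probabilities are the counts divided by 193.
Repeatedly combine the two least-probable nodes; the expected code length is the sum of the merged weights.
merge 3/193 + 7/193 → 10/193
merge 10/193 + 13/193 → 23/193
merge 23/193 + 24/193 → 47/193
merge 37/193 + 47/193 → 84/193
merge 53/193 + 56/193 → 109/193
merge 84/193 + 109/193 → 1
L = 10/193 + 23/193 + 47/193 + 84/193 + 109/193 + 1 = 466/193 ≈ 2.415 bits/symbol.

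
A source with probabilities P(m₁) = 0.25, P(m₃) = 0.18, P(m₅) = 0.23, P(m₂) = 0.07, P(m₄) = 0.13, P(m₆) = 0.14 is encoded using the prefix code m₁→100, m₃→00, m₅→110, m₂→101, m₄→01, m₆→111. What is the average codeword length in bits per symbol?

L̄ = Σ pᵢ·ℓᵢ = 0.25·3 + 0.18·2 + 0.23·3 + 0.07·3 + 0.13·2 + 0.14·3 = 2.69 bits/symbol.

2.69 bits/symbol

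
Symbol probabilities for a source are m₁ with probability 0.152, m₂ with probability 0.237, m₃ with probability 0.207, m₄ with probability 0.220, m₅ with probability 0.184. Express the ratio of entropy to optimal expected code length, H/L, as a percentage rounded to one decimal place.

Entropy H = −Σ p log₂ p ≈ 2.3057 bits.
Huffman merges: 19/125+23/125→42/125; 207/1000+11/50→427/1000; 237/1000+42/125→573/1000; 427/1000+573/1000→1. L = 292/125 ≈ 2.3360.
Efficiency = H/L = 2.3057/2.3360 = 98.7%.

98.7%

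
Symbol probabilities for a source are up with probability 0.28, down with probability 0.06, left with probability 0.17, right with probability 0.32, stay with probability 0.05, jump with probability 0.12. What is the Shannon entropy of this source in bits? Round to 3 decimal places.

H = −Σ pᵢ log₂ pᵢ.
−0.28·log₂(0.28) = 0.5142
−0.06·log₂(0.06) = 0.2435
−0.17·log₂(0.17) = 0.4346
−0.32·log₂(0.32) = 0.5260
−0.05·log₂(0.05) = 0.2161
−0.12·log₂(0.12) = 0.3671
Sum ≈ 2.3015 → 2.302 bits.

2.302 bits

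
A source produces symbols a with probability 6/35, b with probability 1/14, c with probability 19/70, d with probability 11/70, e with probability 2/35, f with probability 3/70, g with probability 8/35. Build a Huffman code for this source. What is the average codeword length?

2.6 bits/symbol

Repeatedly combine the two least-probable nodes; the expected code length is the sum of the merged weights.
merge 3/70 + 2/35 → 1/10
merge 1/14 + 1/10 → 6/35
merge 11/70 + 6/35 → 23/70
merge 6/35 + 8/35 → 2/5
merge 19/70 + 23/70 → 3/5
merge 2/5 + 3/5 → 1
L = 1/10 + 6/35 + 23/70 + 2/5 + 3/5 + 1 = 13/5 = 2.6 bits/symbol.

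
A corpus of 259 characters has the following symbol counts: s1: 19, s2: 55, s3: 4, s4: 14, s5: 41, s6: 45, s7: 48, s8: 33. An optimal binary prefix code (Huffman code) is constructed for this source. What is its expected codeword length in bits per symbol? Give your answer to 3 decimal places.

Probabilities are the counts divided by 259.
Repeatedly combine the two least-probable nodes; the expected code length is the sum of the merged weights.
merge 4/259 + 2/37 → 18/259
merge 18/259 + 19/259 → 1/7
merge 33/259 + 1/7 → 10/37
merge 41/259 + 45/259 → 86/259
merge 48/259 + 55/259 → 103/259
merge 10/37 + 86/259 → 156/259
merge 103/259 + 156/259 → 1
L = 18/259 + 1/7 + 10/37 + 86/259 + 103/259 + 156/259 + 1 = 729/259 ≈ 2.815 bits/symbol.

2.815 bits/symbol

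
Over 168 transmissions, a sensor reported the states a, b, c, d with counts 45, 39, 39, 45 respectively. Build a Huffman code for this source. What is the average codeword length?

2 bits/symbol

Probabilities are the counts divided by 168.
Repeatedly combine the two least-probable nodes; the expected code length is the sum of the merged weights.
merge 13/56 + 13/56 → 13/28
merge 15/56 + 15/56 → 15/28
merge 13/28 + 15/28 → 1
L = 13/28 + 15/28 + 1 = 2 bits/symbol.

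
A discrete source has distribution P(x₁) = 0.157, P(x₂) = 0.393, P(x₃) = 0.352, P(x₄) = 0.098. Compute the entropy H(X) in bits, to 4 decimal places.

1.8075 bits

H = −Σ pᵢ log₂ pᵢ.
−0.157·log₂(0.157) = 0.4194
−0.393·log₂(0.393) = 0.5295
−0.352·log₂(0.352) = 0.5302
−0.098·log₂(0.098) = 0.3284
Sum ≈ 1.8075 → 1.8075 bits.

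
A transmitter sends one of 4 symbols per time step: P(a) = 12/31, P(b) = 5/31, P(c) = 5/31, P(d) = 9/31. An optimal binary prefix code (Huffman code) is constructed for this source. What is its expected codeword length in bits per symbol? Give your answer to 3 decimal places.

Repeatedly combine the two least-probable nodes; the expected code length is the sum of the merged weights.
merge 5/31 + 5/31 → 10/31
merge 9/31 + 10/31 → 19/31
merge 12/31 + 19/31 → 1
L = 10/31 + 19/31 + 1 = 60/31 ≈ 1.935 bits/symbol.

1.935 bits/symbol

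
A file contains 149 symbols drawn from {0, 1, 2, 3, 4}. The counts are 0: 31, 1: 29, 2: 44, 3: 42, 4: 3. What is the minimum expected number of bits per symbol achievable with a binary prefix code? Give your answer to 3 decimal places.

Probabilities are the counts divided by 149.
Repeatedly combine the two least-probable nodes; the expected code length is the sum of the merged weights.
merge 3/149 + 29/149 → 32/149
merge 31/149 + 32/149 → 63/149
merge 42/149 + 44/149 → 86/149
merge 63/149 + 86/149 → 1
L = 32/149 + 63/149 + 86/149 + 1 = 330/149 ≈ 2.215 bits/symbol.

2.215 bits/symbol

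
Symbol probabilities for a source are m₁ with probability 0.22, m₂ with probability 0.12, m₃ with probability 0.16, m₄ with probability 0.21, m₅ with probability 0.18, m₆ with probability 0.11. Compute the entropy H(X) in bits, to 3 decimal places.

2.539 bits

H = −Σ pᵢ log₂ pᵢ.
−0.22·log₂(0.22) = 0.4806
−0.12·log₂(0.12) = 0.3671
−0.16·log₂(0.16) = 0.4230
−0.21·log₂(0.21) = 0.4728
−0.18·log₂(0.18) = 0.4453
−0.11·log₂(0.11) = 0.3503
Sum ≈ 2.5391 → 2.539 bits.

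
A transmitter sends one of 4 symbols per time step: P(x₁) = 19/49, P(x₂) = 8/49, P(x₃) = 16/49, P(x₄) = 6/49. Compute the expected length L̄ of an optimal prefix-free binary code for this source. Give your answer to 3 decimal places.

1.898 bits/symbol

Repeatedly combine the two least-probable nodes; the expected code length is the sum of the merged weights.
merge 6/49 + 8/49 → 2/7
merge 2/7 + 16/49 → 30/49
merge 19/49 + 30/49 → 1
L = 2/7 + 30/49 + 1 = 93/49 ≈ 1.898 bits/symbol.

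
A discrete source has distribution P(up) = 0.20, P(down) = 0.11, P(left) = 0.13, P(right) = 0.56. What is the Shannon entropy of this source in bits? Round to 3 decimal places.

1.666 bits

H = −Σ pᵢ log₂ pᵢ.
−0.20·log₂(0.20) = 0.4644
−0.11·log₂(0.11) = 0.3503
−0.13·log₂(0.13) = 0.3826
−0.56·log₂(0.56) = 0.4684
Sum ≈ 1.6658 → 1.666 bits.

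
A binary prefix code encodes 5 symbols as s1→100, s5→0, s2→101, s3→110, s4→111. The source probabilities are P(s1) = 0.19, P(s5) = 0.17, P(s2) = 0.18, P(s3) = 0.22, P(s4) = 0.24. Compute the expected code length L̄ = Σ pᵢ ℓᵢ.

L̄ = Σ pᵢ·ℓᵢ = 0.19·3 + 0.17·1 + 0.18·3 + 0.22·3 + 0.24·3 = 2.66 bits/symbol.

2.66 bits/symbol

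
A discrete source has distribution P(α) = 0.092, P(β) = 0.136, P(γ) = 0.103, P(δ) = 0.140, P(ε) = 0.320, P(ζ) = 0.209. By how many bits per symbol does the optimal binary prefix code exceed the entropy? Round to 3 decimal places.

0.030 bits

Entropy H = −Σ p log₂ p ≈ 2.4411 bits.
Huffman merges: 23/250+103/1000→39/200; 17/125+7/50→69/250; 39/200+209/1000→101/250; 69/250+8/25→149/250; 101/250+149/250→1. L = 2471/1000 ≈ 2.4710.
L − H = 2.4710 − 2.4411 = 0.030 bits.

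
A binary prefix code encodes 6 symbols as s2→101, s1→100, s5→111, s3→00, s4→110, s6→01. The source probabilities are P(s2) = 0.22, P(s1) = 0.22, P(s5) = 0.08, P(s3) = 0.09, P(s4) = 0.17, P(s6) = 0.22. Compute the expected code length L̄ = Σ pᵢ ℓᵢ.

L̄ = Σ pᵢ·ℓᵢ = 0.22·3 + 0.22·3 + 0.08·3 + 0.09·2 + 0.17·3 + 0.22·2 = 2.69 bits/symbol.

2.69 bits/symbol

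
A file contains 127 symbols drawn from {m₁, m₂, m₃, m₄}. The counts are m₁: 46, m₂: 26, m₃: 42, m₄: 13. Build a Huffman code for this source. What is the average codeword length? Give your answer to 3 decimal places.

1.945 bits/symbol

Probabilities are the counts divided by 127.
Repeatedly combine the two least-probable nodes; the expected code length is the sum of the merged weights.
merge 13/127 + 26/127 → 39/127
merge 39/127 + 42/127 → 81/127
merge 46/127 + 81/127 → 1
L = 39/127 + 81/127 + 1 = 247/127 ≈ 1.945 bits/symbol.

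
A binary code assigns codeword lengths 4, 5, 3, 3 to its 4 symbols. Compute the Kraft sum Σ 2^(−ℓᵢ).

0.34375

With common denominator 2^5 = 32: Σ 2^(−ℓᵢ) = 2/32 + 1/32 + 4/32 + 4/32 = 11/32 = 0.34375.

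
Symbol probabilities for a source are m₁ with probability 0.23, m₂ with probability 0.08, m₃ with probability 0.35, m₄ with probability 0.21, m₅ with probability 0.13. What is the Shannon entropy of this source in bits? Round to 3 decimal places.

2.165 bits

H = −Σ pᵢ log₂ pᵢ.
−0.23·log₂(0.23) = 0.4877
−0.08·log₂(0.08) = 0.2915
−0.35·log₂(0.35) = 0.5301
−0.21·log₂(0.21) = 0.4728
−0.13·log₂(0.13) = 0.3826
Sum ≈ 2.1647 → 2.165 bits.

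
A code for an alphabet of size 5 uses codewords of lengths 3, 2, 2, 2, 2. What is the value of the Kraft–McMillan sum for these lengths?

1.125

With common denominator 2^3 = 8: Σ 2^(−ℓᵢ) = 1/8 + 2/8 + 2/8 + 2/8 + 2/8 = 9/8 = 1.125.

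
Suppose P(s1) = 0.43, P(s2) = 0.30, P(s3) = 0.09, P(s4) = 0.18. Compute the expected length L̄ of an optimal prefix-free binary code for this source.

Repeatedly combine the two least-probable nodes; the expected code length is the sum of the merged weights.
merge 9/100 + 9/50 → 27/100
merge 27/100 + 3/10 → 57/100
merge 43/100 + 57/100 → 1
L = 27/100 + 57/100 + 1 = 46/25 = 1.84 bits/symbol.

1.84 bits/symbol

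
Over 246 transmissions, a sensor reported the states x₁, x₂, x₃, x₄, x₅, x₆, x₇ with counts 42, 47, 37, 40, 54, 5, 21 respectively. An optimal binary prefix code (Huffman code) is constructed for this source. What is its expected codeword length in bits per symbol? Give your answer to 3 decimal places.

2.695 bits/symbol

Probabilities are the counts divided by 246.
Repeatedly combine the two least-probable nodes; the expected code length is the sum of the merged weights.
merge 5/246 + 7/82 → 13/123
merge 13/123 + 37/246 → 21/82
merge 20/123 + 7/41 → 1/3
merge 47/246 + 9/41 → 101/246
merge 21/82 + 1/3 → 145/246
merge 101/246 + 145/246 → 1
L = 13/123 + 21/82 + 1/3 + 101/246 + 145/246 + 1 = 221/82 ≈ 2.695 bits/symbol.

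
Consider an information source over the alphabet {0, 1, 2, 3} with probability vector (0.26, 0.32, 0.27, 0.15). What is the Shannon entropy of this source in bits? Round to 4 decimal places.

1.9519 bits

H = −Σ pᵢ log₂ pᵢ.
−0.26·log₂(0.26) = 0.5053
−0.32·log₂(0.32) = 0.5260
−0.27·log₂(0.27) = 0.5100
−0.15·log₂(0.15) = 0.4105
Sum ≈ 1.9519 → 1.9519 bits.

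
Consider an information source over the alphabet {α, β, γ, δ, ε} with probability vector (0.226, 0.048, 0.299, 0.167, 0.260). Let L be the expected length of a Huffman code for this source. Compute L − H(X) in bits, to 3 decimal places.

Entropy H = −Σ p log₂ p ≈ 2.1525 bits.
Huffman merges: 6/125+167/1000→43/200; 43/200+113/500→441/1000; 13/50+299/1000→559/1000; 441/1000+559/1000→1. L = 443/200 ≈ 2.2150.
L − H = 2.2150 − 2.1525 = 0.063 bits.

0.063 bits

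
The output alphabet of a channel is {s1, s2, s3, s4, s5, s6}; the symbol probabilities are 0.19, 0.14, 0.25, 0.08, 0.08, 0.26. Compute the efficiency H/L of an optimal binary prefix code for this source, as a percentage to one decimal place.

Entropy H = −Σ p log₂ p ≈ 2.4406 bits.
Huffman merges: 2/25+2/25→4/25; 7/50+4/25→3/10; 19/100+1/4→11/25; 13/50+3/10→14/25; 11/25+14/25→1. L = 123/50 ≈ 2.4600.
Efficiency = H/L = 2.4406/2.4600 = 99.2%.

99.2%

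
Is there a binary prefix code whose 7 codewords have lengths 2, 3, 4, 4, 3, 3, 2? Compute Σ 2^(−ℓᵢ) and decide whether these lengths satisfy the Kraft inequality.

1; yes

With common denominator 2^4 = 16: Σ 2^(−ℓᵢ) = 4/16 + 2/16 + 1/16 + 1/16 + 2/16 + 2/16 + 4/16 = 16/16 = 1.
Kraft's inequality requires Σ ≤ 1; here Σ = 1 ≤ 1, so such a prefix code exists.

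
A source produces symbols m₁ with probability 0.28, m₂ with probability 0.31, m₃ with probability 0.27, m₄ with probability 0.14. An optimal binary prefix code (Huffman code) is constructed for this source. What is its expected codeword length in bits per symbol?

2 bits/symbol

Repeatedly combine the two least-probable nodes; the expected code length is the sum of the merged weights.
merge 7/50 + 27/100 → 41/100
merge 7/25 + 31/100 → 59/100
merge 41/100 + 59/100 → 1
L = 41/100 + 59/100 + 1 = 2 bits/symbol.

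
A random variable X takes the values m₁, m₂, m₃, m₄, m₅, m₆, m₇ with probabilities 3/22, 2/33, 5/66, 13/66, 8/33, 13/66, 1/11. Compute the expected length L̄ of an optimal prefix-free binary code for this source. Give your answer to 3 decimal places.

Repeatedly combine the two least-probable nodes; the expected code length is the sum of the merged weights.
merge 2/33 + 5/66 → 3/22
merge 1/11 + 3/22 → 5/22
merge 3/22 + 13/66 → 1/3
merge 13/66 + 5/22 → 14/33
merge 8/33 + 1/3 → 19/33
merge 14/33 + 19/33 → 1
L = 3/22 + 5/22 + 1/3 + 14/33 + 19/33 + 1 = 89/33 ≈ 2.697 bits/symbol.

2.697 bits/symbol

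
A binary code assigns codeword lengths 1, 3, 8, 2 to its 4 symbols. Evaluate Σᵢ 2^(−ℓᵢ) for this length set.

0.87890625

With common denominator 2^8 = 256: Σ 2^(−ℓᵢ) = 128/256 + 32/256 + 1/256 + 64/256 = 225/256 = 0.87890625.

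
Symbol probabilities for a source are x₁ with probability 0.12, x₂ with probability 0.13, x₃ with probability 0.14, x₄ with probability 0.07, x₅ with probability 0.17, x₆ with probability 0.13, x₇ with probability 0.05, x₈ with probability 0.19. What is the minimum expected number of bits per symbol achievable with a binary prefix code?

Repeatedly combine the two least-probable nodes; the expected code length is the sum of the merged weights.
merge 1/20 + 7/100 → 3/25
merge 3/25 + 3/25 → 6/25
merge 13/100 + 13/100 → 13/50
merge 7/50 + 17/100 → 31/100
merge 19/100 + 6/25 → 43/100
merge 13/50 + 31/100 → 57/100
merge 43/100 + 57/100 → 1
L = 3/25 + 6/25 + 13/50 + 31/100 + 43/100 + 57/100 + 1 = 293/100 = 2.93 bits/symbol.

2.93 bits/symbol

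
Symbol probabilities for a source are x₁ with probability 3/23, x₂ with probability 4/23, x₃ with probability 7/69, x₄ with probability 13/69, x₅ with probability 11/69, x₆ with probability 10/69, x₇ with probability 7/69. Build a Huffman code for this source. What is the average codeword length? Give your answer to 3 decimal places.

Repeatedly combine the two least-probable nodes; the expected code length is the sum of the merged weights.
merge 7/69 + 7/69 → 14/69
merge 3/23 + 10/69 → 19/69
merge 11/69 + 4/23 → 1/3
merge 13/69 + 14/69 → 9/23
merge 19/69 + 1/3 → 14/23
merge 9/23 + 14/23 → 1
L = 14/69 + 19/69 + 1/3 + 9/23 + 14/23 + 1 = 194/69 ≈ 2.812 bits/symbol.

2.812 bits/symbol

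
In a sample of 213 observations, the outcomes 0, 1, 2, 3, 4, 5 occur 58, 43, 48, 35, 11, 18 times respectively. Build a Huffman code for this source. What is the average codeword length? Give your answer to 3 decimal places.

Probabilities are the counts divided by 213.
Repeatedly combine the two least-probable nodes; the expected code length is the sum of the merged weights.
merge 11/213 + 6/71 → 29/213
merge 29/213 + 35/213 → 64/213
merge 43/213 + 16/71 → 91/213
merge 58/213 + 64/213 → 122/213
merge 91/213 + 122/213 → 1
L = 29/213 + 64/213 + 91/213 + 122/213 + 1 = 173/71 ≈ 2.437 bits/symbol.

2.437 bits/symbol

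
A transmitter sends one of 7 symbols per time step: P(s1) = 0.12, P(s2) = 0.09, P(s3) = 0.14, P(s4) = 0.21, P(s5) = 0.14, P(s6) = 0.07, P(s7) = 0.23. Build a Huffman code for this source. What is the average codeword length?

Repeatedly combine the two least-probable nodes; the expected code length is the sum of the merged weights.
merge 7/100 + 9/100 → 4/25
merge 3/25 + 7/50 → 13/50
merge 7/50 + 4/25 → 3/10
merge 21/100 + 23/100 → 11/25
merge 13/50 + 3/10 → 14/25
merge 11/25 + 14/25 → 1
L = 4/25 + 13/50 + 3/10 + 11/25 + 14/25 + 1 = 68/25 = 2.72 bits/symbol.

2.72 bits/symbol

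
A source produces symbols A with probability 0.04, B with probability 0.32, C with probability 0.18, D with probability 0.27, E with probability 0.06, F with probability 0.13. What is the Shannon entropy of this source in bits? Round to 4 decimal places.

2.2933 bits

H = −Σ pᵢ log₂ pᵢ.
−0.04·log₂(0.04) = 0.1858
−0.32·log₂(0.32) = 0.5260
−0.18·log₂(0.18) = 0.4453
−0.27·log₂(0.27) = 0.5100
−0.06·log₂(0.06) = 0.2435
−0.13·log₂(0.13) = 0.3826
Sum ≈ 2.2933 → 2.2933 bits.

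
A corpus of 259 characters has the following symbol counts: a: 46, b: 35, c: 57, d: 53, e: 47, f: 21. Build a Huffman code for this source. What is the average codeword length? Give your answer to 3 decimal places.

2.575 bits/symbol

Probabilities are the counts divided by 259.
Repeatedly combine the two least-probable nodes; the expected code length is the sum of the merged weights.
merge 3/37 + 5/37 → 8/37
merge 46/259 + 47/259 → 93/259
merge 53/259 + 8/37 → 109/259
merge 57/259 + 93/259 → 150/259
merge 109/259 + 150/259 → 1
L = 8/37 + 93/259 + 109/259 + 150/259 + 1 = 667/259 ≈ 2.575 bits/symbol.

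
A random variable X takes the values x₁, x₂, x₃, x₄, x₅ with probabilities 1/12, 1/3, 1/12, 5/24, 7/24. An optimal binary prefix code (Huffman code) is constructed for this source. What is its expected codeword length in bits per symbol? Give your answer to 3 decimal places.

2.167 bits/symbol

Repeatedly combine the two least-probable nodes; the expected code length is the sum of the merged weights.
merge 1/12 + 1/12 → 1/6
merge 1/6 + 5/24 → 3/8
merge 7/24 + 1/3 → 5/8
merge 3/8 + 5/8 → 1
L = 1/6 + 3/8 + 5/8 + 1 = 13/6 ≈ 2.167 bits/symbol.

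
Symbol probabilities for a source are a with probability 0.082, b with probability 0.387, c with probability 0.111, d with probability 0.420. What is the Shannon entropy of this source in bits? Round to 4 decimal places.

1.7036 bits

H = −Σ pᵢ log₂ pᵢ.
−0.082·log₂(0.082) = 0.2959
−0.387·log₂(0.387) = 0.5300
−0.111·log₂(0.111) = 0.3520
−0.420·log₂(0.420) = 0.5256
Sum ≈ 1.7036 → 1.7036 bits.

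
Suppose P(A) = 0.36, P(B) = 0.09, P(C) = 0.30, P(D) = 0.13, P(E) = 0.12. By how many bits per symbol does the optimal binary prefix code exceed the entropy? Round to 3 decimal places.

0.076 bits

Entropy H = −Σ p log₂ p ≈ 2.1141 bits.
Huffman merges: 9/100+3/25→21/100; 13/100+21/100→17/50; 3/10+17/50→16/25; 9/25+16/25→1. L = 219/100 ≈ 2.1900.
L − H = 2.1900 − 2.1141 = 0.076 bits.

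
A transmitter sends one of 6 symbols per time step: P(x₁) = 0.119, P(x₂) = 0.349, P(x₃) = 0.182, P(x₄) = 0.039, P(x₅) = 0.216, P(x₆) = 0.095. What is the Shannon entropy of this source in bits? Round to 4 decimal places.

H = −Σ pᵢ log₂ pᵢ.
−0.119·log₂(0.119) = 0.3654
−0.349·log₂(0.349) = 0.5300
−0.182·log₂(0.182) = 0.4474
−0.039·log₂(0.039) = 0.1825
−0.216·log₂(0.216) = 0.4776
−0.095·log₂(0.095) = 0.3226
Sum ≈ 2.3255 → 2.3255 bits.

2.3255 bits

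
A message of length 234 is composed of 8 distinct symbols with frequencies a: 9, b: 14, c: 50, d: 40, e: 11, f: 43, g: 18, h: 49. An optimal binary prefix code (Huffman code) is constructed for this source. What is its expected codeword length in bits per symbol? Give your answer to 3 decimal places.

Probabilities are the counts divided by 234.
Repeatedly combine the two least-probable nodes; the expected code length is the sum of the merged weights.
merge 1/26 + 11/234 → 10/117
merge 7/117 + 1/13 → 16/117
merge 10/117 + 16/117 → 2/9
merge 20/117 + 43/234 → 83/234
merge 49/234 + 25/117 → 11/26
merge 2/9 + 83/234 → 15/26
merge 11/26 + 15/26 → 1
L = 10/117 + 16/117 + 2/9 + 83/234 + 11/26 + 15/26 + 1 = 655/234 ≈ 2.799 bits/symbol.

2.799 bits/symbol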